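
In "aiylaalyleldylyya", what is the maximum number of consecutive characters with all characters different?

4

[a] len 1
[a, i] len 2
[a, i, y] len 3
[a, i, y, l] len 4
[i, y, l, a] len 4
[a] len 1
[a, l] len 2
[a, l, y] len 3
[y, l] len 2
[y, l, e] len 3
[e, l] len 2
[e, l, d] len 3
[e, l, d, y] len 4
[d, y, l] len 3
[l, y] len 2
[y] len 1
[y, a] len 2
Longest all-distinct length: 4.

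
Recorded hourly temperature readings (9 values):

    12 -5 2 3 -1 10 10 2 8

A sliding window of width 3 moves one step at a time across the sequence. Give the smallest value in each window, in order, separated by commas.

-5, -5, -1, -1, -1, 2, 2

Sliding a size-3 window across the 9 values:
[12, -5, 2] → min -5
[-5, 2, 3] → min -5
[2, 3, -1] → min -1
[3, -1, 10] → min -1
[-1, 10, 10] → min -1
[10, 10, 2] → min 2
[10, 2, 8] → min 2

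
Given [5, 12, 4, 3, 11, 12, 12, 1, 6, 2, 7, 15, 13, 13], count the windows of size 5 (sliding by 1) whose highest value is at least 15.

5 12 4 3 11 → max 12
12 4 3 11 12 → max 12
4 3 11 12 12 → max 12
3 11 12 12 1 → max 12
11 12 12 1 6 → max 12
12 12 1 6 2 → max 12
12 1 6 2 7 → max 12
1 6 2 7 15 → max 15  ≥ 15 ✓
6 2 7 15 13 → max 15  ≥ 15 ✓
2 7 15 13 13 → max 15  ≥ 15 ✓
3 windows satisfy the condition.

3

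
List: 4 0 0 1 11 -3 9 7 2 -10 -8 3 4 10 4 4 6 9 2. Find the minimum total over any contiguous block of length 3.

(4, 0, 0) → sum 4
(0, 0, 1) → sum 1
(0, 1, 11) → sum 12
(1, 11, -3) → sum 9
(11, -3, 9) → sum 17
(-3, 9, 7) → sum 13
(9, 7, 2) → sum 18
(7, 2, -10) → sum -1
(2, -10, -8) → sum -16
(-10, -8, 3) → sum -15
(-8, 3, 4) → sum -1
(3, 4, 10) → sum 17
(4, 10, 4) → sum 18
(10, 4, 4) → sum 18
(4, 4, 6) → sum 14
(4, 6, 9) → sum 19
(6, 9, 2) → sum 17
Minimum of these is -16.

-16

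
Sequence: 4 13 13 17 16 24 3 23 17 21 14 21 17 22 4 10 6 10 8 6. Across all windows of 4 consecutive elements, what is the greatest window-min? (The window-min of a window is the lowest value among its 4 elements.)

[4, 13, 13, 17] → min 4
[13, 13, 17, 16] → min 13
[13, 17, 16, 24] → min 13
[17, 16, 24, 3] → min 3
[16, 24, 3, 23] → min 3
[24, 3, 23, 17] → min 3
[3, 23, 17, 21] → min 3
[23, 17, 21, 14] → min 14
[17, 21, 14, 21] → min 14
[21, 14, 21, 17] → min 14
[14, 21, 17, 22] → min 14
[21, 17, 22, 4] → min 4
[17, 22, 4, 10] → min 4
[22, 4, 10, 6] → min 4
[4, 10, 6, 10] → min 4
[10, 6, 10, 8] → min 6
[6, 10, 8, 6] → min 6
Greatest of these is 14.

14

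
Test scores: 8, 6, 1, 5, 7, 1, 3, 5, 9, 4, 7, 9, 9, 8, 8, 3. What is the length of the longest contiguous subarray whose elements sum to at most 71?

12

[8] sum 8 len 1
[8, 6] sum 14 len 2
[8, 6, 1] sum 15 len 3
[8, 6, 1, 5] sum 20 len 4
[8, 6, 1, 5, 7] sum 27 len 5
[8, 6, 1, 5, 7, 1] sum 28 len 6
[8, 6, 1, 5, 7, 1, 3] sum 31 len 7
[8, 6, 1, 5, 7, 1, 3, 5] sum 36 len 8
[8, 6, 1, 5, 7, 1, 3, 5, 9] sum 45 len 9
[8, 6, 1, 5, 7, 1, 3, 5, 9, 4] sum 49 len 10
[8, 6, 1, 5, 7, 1, 3, 5, 9, 4, 7] sum 56 len 11
[8, 6, 1, 5, 7, 1, 3, 5, 9, 4, 7, 9] sum 65 len 12
[6, 1, 5, 7, 1, 3, 5, 9, 4, 7, 9, 9] sum 66 len 12
[1, 5, 7, 1, 3, 5, 9, 4, 7, 9, 9, 8] sum 68 len 12
[7, 1, 3, 5, 9, 4, 7, 9, 9, 8, 8] sum 70 len 11
[1, 3, 5, 9, 4, 7, 9, 9, 8, 8, 3] sum 66 len 11
Longest length seen: 12.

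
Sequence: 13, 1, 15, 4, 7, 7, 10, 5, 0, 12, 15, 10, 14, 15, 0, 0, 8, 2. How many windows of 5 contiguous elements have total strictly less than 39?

[13, 1, 15, 4, 7] → sum 40
[1, 15, 4, 7, 7] → sum 34  < 39 ✓
[15, 4, 7, 7, 10] → sum 43
[4, 7, 7, 10, 5] → sum 33  < 39 ✓
[7, 7, 10, 5, 0] → sum 29  < 39 ✓
[7, 10, 5, 0, 12] → sum 34  < 39 ✓
[10, 5, 0, 12, 15] → sum 42
[5, 0, 12, 15, 10] → sum 42
[0, 12, 15, 10, 14] → sum 51
[12, 15, 10, 14, 15] → sum 66
[15, 10, 14, 15, 0] → sum 54
[10, 14, 15, 0, 0] → sum 39
[14, 15, 0, 0, 8] → sum 37  < 39 ✓
[15, 0, 0, 8, 2] → sum 25  < 39 ✓
6 windows satisfy the condition.

6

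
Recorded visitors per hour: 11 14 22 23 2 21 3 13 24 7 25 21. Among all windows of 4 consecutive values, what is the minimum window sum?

39

Window sums for each of the 9 positions:
[11, 14, 22, 23] → sum 70
[14, 22, 23, 2] → sum 61
[22, 23, 2, 21] → sum 68
[23, 2, 21, 3] → sum 49
[2, 21, 3, 13] → sum 39
[21, 3, 13, 24] → sum 61
[3, 13, 24, 7] → sum 47
[13, 24, 7, 25] → sum 69
[24, 7, 25, 21] → sum 77
Minimum of these is 39.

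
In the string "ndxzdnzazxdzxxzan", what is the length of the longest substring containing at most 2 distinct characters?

add n: window [n] (1 distinct), len 1
add d: window [n, d] (2 distinct), len 2
add x: window [d, x] (2 distinct), len 2
add z: window [x, z] (2 distinct), len 2
add d: window [z, d] (2 distinct), len 2
add n: window [d, n] (2 distinct), len 2
add z: window [n, z] (2 distinct), len 2
add a: window [z, a] (2 distinct), len 2
add z: window [z, a, z] (2 distinct), len 3
add x: window [z, x] (2 distinct), len 2
add d: window [x, d] (2 distinct), len 2
add z: window [d, z] (2 distinct), len 2
add x: window [z, x] (2 distinct), len 2
add x: window [z, x, x] (2 distinct), len 3
add z: window [z, x, x, z] (2 distinct), len 4
add a: window [z, a] (2 distinct), len 2
add n: window [a, n] (2 distinct), len 2
Longest length with ≤2 distinct: 4.

4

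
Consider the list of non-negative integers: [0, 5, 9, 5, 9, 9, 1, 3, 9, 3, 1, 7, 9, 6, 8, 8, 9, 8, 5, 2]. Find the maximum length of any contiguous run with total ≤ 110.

add 0: [0] sum 0, len 1
add 5: [0, 5] sum 5, len 2
add 9: [0, 5, 9] sum 14, len 3
add 5: [0, 5, 9, 5] sum 19, len 4
add 9: [0, 5, 9, 5, 9] sum 28, len 5
add 9: [0, 5, 9, 5, 9, 9] sum 37, len 6
add 1: [0, 5, 9, 5, 9, 9, 1] sum 38, len 7
add 3: [0, 5, 9, 5, 9, 9, 1, 3] sum 41, len 8
add 9: [0, 5, 9, 5, 9, 9, 1, 3, 9] sum 50, len 9
add 3: [0, 5, 9, 5, 9, 9, 1, 3, 9, 3] sum 53, len 10
add 1: [0, 5, 9, 5, 9, 9, 1, 3, 9, 3, 1] sum 54, len 11
add 7: [0, 5, 9, 5, 9, 9, 1, 3, 9, 3, 1, 7] sum 61, len 12
add 9: [0, 5, 9, 5, 9, 9, 1, 3, 9, 3, 1, 7, 9] sum 70, len 13
add 6: [0, 5, 9, 5, 9, 9, 1, 3, 9, 3, 1, 7, 9, 6] sum 76, len 14
add 8: [0, 5, 9, 5, 9, 9, 1, 3, 9, 3, 1, 7, 9, 6, 8] sum 84, len 15
add 8: [0, 5, 9, 5, 9, 9, 1, 3, 9, 3, 1, 7, 9, 6, 8, 8] sum 92, len 16
add 9: [0, 5, 9, 5, 9, 9, 1, 3, 9, 3, 1, 7, 9, 6, 8, 8, 9] sum 101, len 17
add 8: [0, 5, 9, 5, 9, 9, 1, 3, 9, 3, 1, 7, 9, 6, 8, 8, 9, 8] sum 109, len 18
add 5: [9, 5, 9, 9, 1, 3, 9, 3, 1, 7, 9, 6, 8, 8, 9, 8, 5] sum 109, len 17
add 2: [5, 9, 9, 1, 3, 9, 3, 1, 7, 9, 6, 8, 8, 9, 8, 5, 2] sum 102, len 17
Longest length seen: 18.

18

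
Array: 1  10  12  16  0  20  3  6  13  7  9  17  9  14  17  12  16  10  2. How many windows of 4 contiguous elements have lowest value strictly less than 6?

(1, 10, 12, 16) → min 1  < 6 ✓
(10, 12, 16, 0) → min 0  < 6 ✓
(12, 16, 0, 20) → min 0  < 6 ✓
(16, 0, 20, 3) → min 0  < 6 ✓
(0, 20, 3, 6) → min 0  < 6 ✓
(20, 3, 6, 13) → min 3  < 6 ✓
(3, 6, 13, 7) → min 3  < 6 ✓
(6, 13, 7, 9) → min 6
(13, 7, 9, 17) → min 7
(7, 9, 17, 9) → min 7
(9, 17, 9, 14) → min 9
(17, 9, 14, 17) → min 9
(9, 14, 17, 12) → min 9
(14, 17, 12, 16) → min 12
(17, 12, 16, 10) → min 10
(12, 16, 10, 2) → min 2  < 6 ✓
8 windows satisfy the condition.

8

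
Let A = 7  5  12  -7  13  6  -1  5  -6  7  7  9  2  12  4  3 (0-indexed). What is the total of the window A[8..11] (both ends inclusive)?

17

Elements at indices 8..11: -6, 7, 7, 9
sum(-6, 7, 7, 9) = 17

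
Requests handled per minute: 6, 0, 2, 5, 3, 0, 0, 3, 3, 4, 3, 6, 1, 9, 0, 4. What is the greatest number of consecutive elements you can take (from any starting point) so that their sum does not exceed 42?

→ 6: sum 6, len 1
→ 0: sum 6, len 2
→ 2: sum 8, len 3
→ 5: sum 13, len 4
→ 3: sum 16, len 5
→ 0: sum 16, len 6
→ 0: sum 16, len 7
→ 3: sum 19, len 8
→ 3: sum 22, len 9
→ 4: sum 26, len 10
→ 3: sum 29, len 11
→ 6: sum 35, len 12
→ 1: sum 36, len 13
→ 9 (dropped 6): sum 39, len 13
→ 0: sum 39, len 14
→ 4 (dropped 0, 2): sum 41, len 13
Longest length seen: 14.

14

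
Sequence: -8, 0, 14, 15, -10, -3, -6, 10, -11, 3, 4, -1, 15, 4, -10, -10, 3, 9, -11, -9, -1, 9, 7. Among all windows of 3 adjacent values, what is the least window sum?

-8 0 14 → sum 6
0 14 15 → sum 29
14 15 -10 → sum 19
15 -10 -3 → sum 2
-10 -3 -6 → sum -19
-3 -6 10 → sum 1
-6 10 -11 → sum -7
10 -11 3 → sum 2
-11 3 4 → sum -4
3 4 -1 → sum 6
4 -1 15 → sum 18
-1 15 4 → sum 18
15 4 -10 → sum 9
4 -10 -10 → sum -16
-10 -10 3 → sum -17
-10 3 9 → sum 2
3 9 -11 → sum 1
9 -11 -9 → sum -11
-11 -9 -1 → sum -21
-9 -1 9 → sum -1
-1 9 7 → sum 15
Least of these is -21.

-21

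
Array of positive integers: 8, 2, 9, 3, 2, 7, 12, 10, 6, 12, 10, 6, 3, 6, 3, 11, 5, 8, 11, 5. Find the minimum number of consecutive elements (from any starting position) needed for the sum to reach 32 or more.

Extend right; whenever the sum reaches 32, record the length and shrink from the left:
add 8: running sum 8 < 32
add 2: running sum 10 < 32
add 9: running sum 19 < 32
add 3: running sum 22 < 32
add 2: running sum 24 < 32
add 7: running sum 31 < 32
add 12: shortest ending here [9, 3, 2, 7, 12] sum 33, len 5
add 10: shortest ending here [3, 2, 7, 12, 10] sum 34, len 5
add 6: shortest ending here [7, 12, 10, 6] sum 35, len 4
add 12: shortest ending here [12, 10, 6, 12] sum 40, len 4
add 10: shortest ending here [10, 6, 12, 10] sum 38, len 4
add 6: shortest ending here [6, 12, 10, 6] sum 34, len 4
add 3: shortest ending here [6, 12, 10, 6, 3] sum 37, len 5
add 6: shortest ending here [12, 10, 6, 3, 6] sum 37, len 5
add 3: shortest ending here [12, 10, 6, 3, 6, 3] sum 40, len 6
add 11: shortest ending here [10, 6, 3, 6, 3, 11] sum 39, len 6
add 5: shortest ending here [6, 3, 6, 3, 11, 5] sum 34, len 6
add 8: shortest ending here [6, 3, 11, 5, 8] sum 33, len 5
add 11: shortest ending here [11, 5, 8, 11] sum 35, len 4
add 5: shortest ending here [11, 5, 8, 11, 5] sum 40, len 5
Shortest qualifying length: 4.

4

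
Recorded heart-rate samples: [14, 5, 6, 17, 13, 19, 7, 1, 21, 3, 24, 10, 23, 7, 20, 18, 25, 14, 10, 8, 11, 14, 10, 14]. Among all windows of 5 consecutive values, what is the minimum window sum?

51

Window sums for each of the 20 positions:
(14, 5, 6, 17, 13) → sum 55
(5, 6, 17, 13, 19) → sum 60
(6, 17, 13, 19, 7) → sum 62
(17, 13, 19, 7, 1) → sum 57
(13, 19, 7, 1, 21) → sum 61
(19, 7, 1, 21, 3) → sum 51
(7, 1, 21, 3, 24) → sum 56
(1, 21, 3, 24, 10) → sum 59
(21, 3, 24, 10, 23) → sum 81
(3, 24, 10, 23, 7) → sum 67
(24, 10, 23, 7, 20) → sum 84
(10, 23, 7, 20, 18) → sum 78
(23, 7, 20, 18, 25) → sum 93
(7, 20, 18, 25, 14) → sum 84
(20, 18, 25, 14, 10) → sum 87
(18, 25, 14, 10, 8) → sum 75
(25, 14, 10, 8, 11) → sum 68
(14, 10, 8, 11, 14) → sum 57
(10, 8, 11, 14, 10) → sum 53
(8, 11, 14, 10, 14) → sum 57
Minimum of these is 51.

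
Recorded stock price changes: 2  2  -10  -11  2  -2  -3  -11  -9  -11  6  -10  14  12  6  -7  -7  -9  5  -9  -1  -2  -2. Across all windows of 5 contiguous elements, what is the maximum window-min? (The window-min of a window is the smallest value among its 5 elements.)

2 2 -10 -11 2 → min -11
2 -10 -11 2 -2 → min -11
-10 -11 2 -2 -3 → min -11
-11 2 -2 -3 -11 → min -11
2 -2 -3 -11 -9 → min -11
-2 -3 -11 -9 -11 → min -11
-3 -11 -9 -11 6 → min -11
-11 -9 -11 6 -10 → min -11
-9 -11 6 -10 14 → min -11
-11 6 -10 14 12 → min -11
6 -10 14 12 6 → min -10
-10 14 12 6 -7 → min -10
14 12 6 -7 -7 → min -7
12 6 -7 -7 -9 → min -9
6 -7 -7 -9 5 → min -9
-7 -7 -9 5 -9 → min -9
-7 -9 5 -9 -1 → min -9
-9 5 -9 -1 -2 → min -9
5 -9 -1 -2 -2 → min -9
Maximum of these is -7.

-7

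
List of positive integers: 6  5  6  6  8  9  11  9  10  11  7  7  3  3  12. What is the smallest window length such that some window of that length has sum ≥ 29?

3

add 6: running sum 6 < 29
add 5: running sum 11 < 29
add 6: running sum 17 < 29
add 6: running sum 23 < 29
end 4: [6, 5, 6, 6, 8] sum 31, len 5
end 5: [6, 6, 8, 9] sum 29, len 4
end 6: [6, 8, 9, 11] sum 34, len 4
end 7: [9, 11, 9] sum 29, len 3
end 8: [11, 9, 10] sum 30, len 3
end 9: [9, 10, 11] sum 30, len 3
end 10: [9, 10, 11, 7] sum 37, len 4
end 11: [10, 11, 7, 7] sum 35, len 4
end 12: [10, 11, 7, 7, 3] sum 38, len 5
end 13: [11, 7, 7, 3, 3] sum 31, len 5
end 14: [7, 7, 3, 3, 12] sum 32, len 5
Shortest qualifying length: 3.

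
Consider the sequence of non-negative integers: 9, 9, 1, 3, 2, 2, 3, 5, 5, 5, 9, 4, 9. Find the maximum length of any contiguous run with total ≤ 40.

10

[9] sum 9 len 1
[9, 9] sum 18 len 2
[9, 9, 1] sum 19 len 3
[9, 9, 1, 3] sum 22 len 4
[9, 9, 1, 3, 2] sum 24 len 5
[9, 9, 1, 3, 2, 2] sum 26 len 6
[9, 9, 1, 3, 2, 2, 3] sum 29 len 7
[9, 9, 1, 3, 2, 2, 3, 5] sum 34 len 8
[9, 9, 1, 3, 2, 2, 3, 5, 5] sum 39 len 9
[9, 1, 3, 2, 2, 3, 5, 5, 5] sum 35 len 9
[1, 3, 2, 2, 3, 5, 5, 5, 9] sum 35 len 9
[1, 3, 2, 2, 3, 5, 5, 5, 9, 4] sum 39 len 10
[3, 5, 5, 5, 9, 4, 9] sum 40 len 7
Longest length seen: 10.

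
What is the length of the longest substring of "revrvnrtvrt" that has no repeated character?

4

[r] len 1
[r, e] len 2
[r, e, v] len 3
[e, v, r] len 3
[r, v] len 2
[r, v, n] len 3
[v, n, r] len 3
[v, n, r, t] len 4
[n, r, t, v] len 4
[t, v, r] len 3
[v, r, t] len 3
Longest all-distinct length: 4.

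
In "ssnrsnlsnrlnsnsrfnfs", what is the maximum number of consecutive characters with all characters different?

add s: [s] len 1
add s (repeat s, move left end past it): [s] len 1
add n: [s, n] len 2
add r: [s, n, r] len 3
add s (repeat s, move left end past it): [n, r, s] len 3
add n (repeat n, move left end past it): [r, s, n] len 3
add l: [r, s, n, l] len 4
add s (repeat s, move left end past it): [n, l, s] len 3
add n (repeat n, move left end past it): [l, s, n] len 3
add r: [l, s, n, r] len 4
add l (repeat l, move left end past it): [s, n, r, l] len 4
add n (repeat n, move left end past it): [r, l, n] len 3
add s: [r, l, n, s] len 4
add n (repeat n, move left end past it): [s, n] len 2
add s (repeat s, move left end past it): [n, s] len 2
add r: [n, s, r] len 3
add f: [n, s, r, f] len 4
add n (repeat n, move left end past it): [s, r, f, n] len 4
add f (repeat f, move left end past it): [n, f] len 2
add s: [n, f, s] len 3
Longest all-distinct length: 4.

4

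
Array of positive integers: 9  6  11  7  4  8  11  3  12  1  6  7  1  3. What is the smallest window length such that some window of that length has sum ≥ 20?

Extend right; whenever the sum reaches 20, record the length and shrink from the left:
add 9: running sum 9 < 20
add 6: running sum 15 < 20
add 11: shortest ending here [9, 6, 11] sum 26, len 3
add 7: shortest ending here [6, 11, 7] sum 24, len 3
add 4: shortest ending here [11, 7, 4] sum 22, len 3
add 8: shortest ending here [11, 7, 4, 8] sum 30, len 4
add 11: shortest ending here [4, 8, 11] sum 23, len 3
add 3: shortest ending here [8, 11, 3] sum 22, len 3
add 12: shortest ending here [11, 3, 12] sum 26, len 3
add 1: shortest ending here [11, 3, 12, 1] sum 27, len 4
add 6: shortest ending here [3, 12, 1, 6] sum 22, len 4
add 7: shortest ending here [12, 1, 6, 7] sum 26, len 4
add 1: shortest ending here [12, 1, 6, 7, 1] sum 27, len 5
add 3: shortest ending here [12, 1, 6, 7, 1, 3] sum 30, len 6
Shortest qualifying length: 3.

3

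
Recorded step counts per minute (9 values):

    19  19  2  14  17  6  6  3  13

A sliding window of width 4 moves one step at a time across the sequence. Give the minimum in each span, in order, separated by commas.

(19, 19, 2, 14) → min 2
(19, 2, 14, 17) → min 2
(2, 14, 17, 6) → min 2
(14, 17, 6, 6) → min 6
(17, 6, 6, 3) → min 3
(6, 6, 3, 13) → min 3

2, 2, 2, 6, 3, 3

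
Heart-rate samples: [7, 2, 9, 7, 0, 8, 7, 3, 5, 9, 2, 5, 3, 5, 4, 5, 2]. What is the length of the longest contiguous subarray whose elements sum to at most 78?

[7] sum 7 len 1
[7, 2] sum 9 len 2
[7, 2, 9] sum 18 len 3
[7, 2, 9, 7] sum 25 len 4
[7, 2, 9, 7, 0] sum 25 len 5
[7, 2, 9, 7, 0, 8] sum 33 len 6
[7, 2, 9, 7, 0, 8, 7] sum 40 len 7
[7, 2, 9, 7, 0, 8, 7, 3] sum 43 len 8
[7, 2, 9, 7, 0, 8, 7, 3, 5] sum 48 len 9
[7, 2, 9, 7, 0, 8, 7, 3, 5, 9] sum 57 len 10
[7, 2, 9, 7, 0, 8, 7, 3, 5, 9, 2] sum 59 len 11
[7, 2, 9, 7, 0, 8, 7, 3, 5, 9, 2, 5] sum 64 len 12
[7, 2, 9, 7, 0, 8, 7, 3, 5, 9, 2, 5, 3] sum 67 len 13
[7, 2, 9, 7, 0, 8, 7, 3, 5, 9, 2, 5, 3, 5] sum 72 len 14
[7, 2, 9, 7, 0, 8, 7, 3, 5, 9, 2, 5, 3, 5, 4] sum 76 len 15
[2, 9, 7, 0, 8, 7, 3, 5, 9, 2, 5, 3, 5, 4, 5] sum 74 len 15
[2, 9, 7, 0, 8, 7, 3, 5, 9, 2, 5, 3, 5, 4, 5, 2] sum 76 len 16
Longest length seen: 16.

16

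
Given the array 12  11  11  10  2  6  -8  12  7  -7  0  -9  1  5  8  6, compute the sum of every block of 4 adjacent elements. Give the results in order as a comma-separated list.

44, 34, 29, 10, 12, 17, 4, 12, -9, -15, -3, 5, 20

(12, 11, 11, 10) → sum 44
(11, 11, 10, 2) → sum 34
(11, 10, 2, 6) → sum 29
(10, 2, 6, -8) → sum 10
(2, 6, -8, 12) → sum 12
(6, -8, 12, 7) → sum 17
(-8, 12, 7, -7) → sum 4
(12, 7, -7, 0) → sum 12
(7, -7, 0, -9) → sum -9
(-7, 0, -9, 1) → sum -15
(0, -9, 1, 5) → sum -3
(-9, 1, 5, 8) → sum 5
(1, 5, 8, 6) → sum 20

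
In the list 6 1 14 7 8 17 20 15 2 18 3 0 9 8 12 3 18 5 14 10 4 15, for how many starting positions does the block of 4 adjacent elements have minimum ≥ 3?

10

[6, 1, 14, 7] → min 1
[1, 14, 7, 8] → min 1
[14, 7, 8, 17] → min 7  ≥ 3 ✓
[7, 8, 17, 20] → min 7  ≥ 3 ✓
[8, 17, 20, 15] → min 8  ≥ 3 ✓
[17, 20, 15, 2] → min 2
[20, 15, 2, 18] → min 2
[15, 2, 18, 3] → min 2
[2, 18, 3, 0] → min 0
[18, 3, 0, 9] → min 0
[3, 0, 9, 8] → min 0
[0, 9, 8, 12] → min 0
[9, 8, 12, 3] → min 3  ≥ 3 ✓
[8, 12, 3, 18] → min 3  ≥ 3 ✓
[12, 3, 18, 5] → min 3  ≥ 3 ✓
[3, 18, 5, 14] → min 3  ≥ 3 ✓
[18, 5, 14, 10] → min 5  ≥ 3 ✓
[5, 14, 10, 4] → min 4  ≥ 3 ✓
[14, 10, 4, 15] → min 4  ≥ 3 ✓
10 windows satisfy the condition.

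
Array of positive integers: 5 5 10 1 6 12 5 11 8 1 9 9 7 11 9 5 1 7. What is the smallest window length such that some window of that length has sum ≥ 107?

add 5: running sum 5 < 107
add 5: running sum 10 < 107
add 10: running sum 20 < 107
add 1: running sum 21 < 107
add 6: running sum 27 < 107
add 12: running sum 39 < 107
add 5: running sum 44 < 107
add 11: running sum 55 < 107
add 8: running sum 63 < 107
add 1: running sum 64 < 107
add 9: running sum 73 < 107
add 9: running sum 82 < 107
add 7: running sum 89 < 107
add 11: running sum 100 < 107
end 14: [5, 5, 10, 1, 6, 12, 5, 11, 8, 1, 9, 9, 7, 11, 9] sum 109, len 15
end 15: [5, 10, 1, 6, 12, 5, 11, 8, 1, 9, 9, 7, 11, 9, 5] sum 109, len 15
end 16: [5, 10, 1, 6, 12, 5, 11, 8, 1, 9, 9, 7, 11, 9, 5, 1] sum 110, len 16
end 17: [10, 1, 6, 12, 5, 11, 8, 1, 9, 9, 7, 11, 9, 5, 1, 7] sum 112, len 16
Shortest qualifying length: 15.

15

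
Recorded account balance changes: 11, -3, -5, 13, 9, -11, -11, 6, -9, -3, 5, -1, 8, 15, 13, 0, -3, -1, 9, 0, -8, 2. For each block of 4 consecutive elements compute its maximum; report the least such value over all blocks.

5

(11, -3, -5, 13) → max 13
(-3, -5, 13, 9) → max 13
(-5, 13, 9, -11) → max 13
(13, 9, -11, -11) → max 13
(9, -11, -11, 6) → max 9
(-11, -11, 6, -9) → max 6
(-11, 6, -9, -3) → max 6
(6, -9, -3, 5) → max 6
(-9, -3, 5, -1) → max 5
(-3, 5, -1, 8) → max 8
(5, -1, 8, 15) → max 15
(-1, 8, 15, 13) → max 15
(8, 15, 13, 0) → max 15
(15, 13, 0, -3) → max 15
(13, 0, -3, -1) → max 13
(0, -3, -1, 9) → max 9
(-3, -1, 9, 0) → max 9
(-1, 9, 0, -8) → max 9
(9, 0, -8, 2) → max 9
Least of these is 5.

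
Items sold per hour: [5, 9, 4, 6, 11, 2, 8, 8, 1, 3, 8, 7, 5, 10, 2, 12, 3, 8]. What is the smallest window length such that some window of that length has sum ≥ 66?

add 5: running sum 5 < 66
add 9: running sum 14 < 66
add 4: running sum 18 < 66
add 6: running sum 24 < 66
add 11: running sum 35 < 66
add 2: running sum 37 < 66
add 8: running sum 45 < 66
add 8: running sum 53 < 66
add 1: running sum 54 < 66
add 3: running sum 57 < 66
add 8: running sum 65 < 66
end 11: [9, 4, 6, 11, 2, 8, 8, 1, 3, 8, 7] sum 67, len 11
end 12: [9, 4, 6, 11, 2, 8, 8, 1, 3, 8, 7, 5] sum 72, len 12
end 13: [6, 11, 2, 8, 8, 1, 3, 8, 7, 5, 10] sum 69, len 11
end 14: [6, 11, 2, 8, 8, 1, 3, 8, 7, 5, 10, 2] sum 71, len 12
end 15: [2, 8, 8, 1, 3, 8, 7, 5, 10, 2, 12] sum 66, len 11
end 16: [8, 8, 1, 3, 8, 7, 5, 10, 2, 12, 3] sum 67, len 11
end 17: [8, 1, 3, 8, 7, 5, 10, 2, 12, 3, 8] sum 67, len 11
Shortest qualifying length: 11.

11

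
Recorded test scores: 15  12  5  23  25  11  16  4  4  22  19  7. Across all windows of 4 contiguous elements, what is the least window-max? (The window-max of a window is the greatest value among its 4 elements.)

16

Window maxs for each of the 9 positions:
15 12 5 23 → max 23
12 5 23 25 → max 25
5 23 25 11 → max 25
23 25 11 16 → max 25
25 11 16 4 → max 25
11 16 4 4 → max 16
16 4 4 22 → max 22
4 4 22 19 → max 22
4 22 19 7 → max 22
Least of these is 16.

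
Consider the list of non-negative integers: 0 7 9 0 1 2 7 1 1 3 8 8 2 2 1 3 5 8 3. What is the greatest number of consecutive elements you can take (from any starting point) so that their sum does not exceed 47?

Extend to the right; shrink from the left whenever the sum exceeds 47:
[0] sum 0 len 1
[0, 7] sum 7 len 2
[0, 7, 9] sum 16 len 3
[0, 7, 9, 0] sum 16 len 4
[0, 7, 9, 0, 1] sum 17 len 5
[0, 7, 9, 0, 1, 2] sum 19 len 6
[0, 7, 9, 0, 1, 2, 7] sum 26 len 7
[0, 7, 9, 0, 1, 2, 7, 1] sum 27 len 8
[0, 7, 9, 0, 1, 2, 7, 1, 1] sum 28 len 9
[0, 7, 9, 0, 1, 2, 7, 1, 1, 3] sum 31 len 10
[0, 7, 9, 0, 1, 2, 7, 1, 1, 3, 8] sum 39 len 11
[0, 7, 9, 0, 1, 2, 7, 1, 1, 3, 8, 8] sum 47 len 12
[9, 0, 1, 2, 7, 1, 1, 3, 8, 8, 2] sum 42 len 11
[9, 0, 1, 2, 7, 1, 1, 3, 8, 8, 2, 2] sum 44 len 12
[9, 0, 1, 2, 7, 1, 1, 3, 8, 8, 2, 2, 1] sum 45 len 13
[0, 1, 2, 7, 1, 1, 3, 8, 8, 2, 2, 1, 3] sum 39 len 13
[0, 1, 2, 7, 1, 1, 3, 8, 8, 2, 2, 1, 3, 5] sum 44 len 14
[1, 1, 3, 8, 8, 2, 2, 1, 3, 5, 8] sum 42 len 11
[1, 1, 3, 8, 8, 2, 2, 1, 3, 5, 8, 3] sum 45 len 12
Longest length seen: 14.

14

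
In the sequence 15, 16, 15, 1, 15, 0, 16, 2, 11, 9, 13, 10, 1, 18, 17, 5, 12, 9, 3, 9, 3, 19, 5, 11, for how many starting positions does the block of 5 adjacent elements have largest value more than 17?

[15, 16, 15, 1, 15] → max 16
[16, 15, 1, 15, 0] → max 16
[15, 1, 15, 0, 16] → max 16
[1, 15, 0, 16, 2] → max 16
[15, 0, 16, 2, 11] → max 16
[0, 16, 2, 11, 9] → max 16
[16, 2, 11, 9, 13] → max 16
[2, 11, 9, 13, 10] → max 13
[11, 9, 13, 10, 1] → max 13
[9, 13, 10, 1, 18] → max 18  > 17 ✓
[13, 10, 1, 18, 17] → max 18  > 17 ✓
[10, 1, 18, 17, 5] → max 18  > 17 ✓
[1, 18, 17, 5, 12] → max 18  > 17 ✓
[18, 17, 5, 12, 9] → max 18  > 17 ✓
[17, 5, 12, 9, 3] → max 17
[5, 12, 9, 3, 9] → max 12
[12, 9, 3, 9, 3] → max 12
[9, 3, 9, 3, 19] → max 19  > 17 ✓
[3, 9, 3, 19, 5] → max 19  > 17 ✓
[9, 3, 19, 5, 11] → max 19  > 17 ✓
8 windows satisfy the condition.

8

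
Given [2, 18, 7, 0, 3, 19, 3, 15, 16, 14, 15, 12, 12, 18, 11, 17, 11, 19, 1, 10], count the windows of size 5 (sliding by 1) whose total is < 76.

2 18 7 0 3 → sum 30  < 76 ✓
18 7 0 3 19 → sum 47  < 76 ✓
7 0 3 19 3 → sum 32  < 76 ✓
0 3 19 3 15 → sum 40  < 76 ✓
3 19 3 15 16 → sum 56  < 76 ✓
19 3 15 16 14 → sum 67  < 76 ✓
3 15 16 14 15 → sum 63  < 76 ✓
15 16 14 15 12 → sum 72  < 76 ✓
16 14 15 12 12 → sum 69  < 76 ✓
14 15 12 12 18 → sum 71  < 76 ✓
15 12 12 18 11 → sum 68  < 76 ✓
12 12 18 11 17 → sum 70  < 76 ✓
12 18 11 17 11 → sum 69  < 76 ✓
18 11 17 11 19 → sum 76
11 17 11 19 1 → sum 59  < 76 ✓
17 11 19 1 10 → sum 58  < 76 ✓
15 windows satisfy the condition.

15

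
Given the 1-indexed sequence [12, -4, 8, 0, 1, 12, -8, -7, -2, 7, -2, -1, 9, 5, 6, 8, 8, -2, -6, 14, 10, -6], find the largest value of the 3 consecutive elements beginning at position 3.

Elements at indices 3..5: 8, 0, 1
max(8, 0, 1) = 8

8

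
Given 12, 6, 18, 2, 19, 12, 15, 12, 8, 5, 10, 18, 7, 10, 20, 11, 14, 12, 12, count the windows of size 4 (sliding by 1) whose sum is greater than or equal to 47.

12 6 18 2 → sum 38
6 18 2 19 → sum 45
18 2 19 12 → sum 51  ≥ 47 ✓
2 19 12 15 → sum 48  ≥ 47 ✓
19 12 15 12 → sum 58  ≥ 47 ✓
12 15 12 8 → sum 47  ≥ 47 ✓
15 12 8 5 → sum 40
12 8 5 10 → sum 35
8 5 10 18 → sum 41
5 10 18 7 → sum 40
10 18 7 10 → sum 45
18 7 10 20 → sum 55  ≥ 47 ✓
7 10 20 11 → sum 48  ≥ 47 ✓
10 20 11 14 → sum 55  ≥ 47 ✓
20 11 14 12 → sum 57  ≥ 47 ✓
11 14 12 12 → sum 49  ≥ 47 ✓
9 windows satisfy the condition.

9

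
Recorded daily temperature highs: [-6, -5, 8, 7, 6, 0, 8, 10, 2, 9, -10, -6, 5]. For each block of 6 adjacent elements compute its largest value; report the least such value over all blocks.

-6 -5 8 7 6 0 → max 8
-5 8 7 6 0 8 → max 8
8 7 6 0 8 10 → max 10
7 6 0 8 10 2 → max 10
6 0 8 10 2 9 → max 10
0 8 10 2 9 -10 → max 10
8 10 2 9 -10 -6 → max 10
10 2 9 -10 -6 5 → max 10
Least of these is 8.

8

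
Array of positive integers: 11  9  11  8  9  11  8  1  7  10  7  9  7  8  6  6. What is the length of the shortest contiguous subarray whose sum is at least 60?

add 11: running sum 11 < 60
add 9: running sum 20 < 60
add 11: running sum 31 < 60
add 8: running sum 39 < 60
add 9: running sum 48 < 60
add 11: running sum 59 < 60
end 6: [11, 9, 11, 8, 9, 11, 8] sum 67, len 7
end 7: [11, 9, 11, 8, 9, 11, 8, 1] sum 68, len 8
end 8: [9, 11, 8, 9, 11, 8, 1, 7] sum 64, len 8
end 9: [11, 8, 9, 11, 8, 1, 7, 10] sum 65, len 8
end 10: [8, 9, 11, 8, 1, 7, 10, 7] sum 61, len 8
end 11: [9, 11, 8, 1, 7, 10, 7, 9] sum 62, len 8
end 12: [11, 8, 1, 7, 10, 7, 9, 7] sum 60, len 8
end 13: [11, 8, 1, 7, 10, 7, 9, 7, 8] sum 68, len 9
end 14: [8, 1, 7, 10, 7, 9, 7, 8, 6] sum 63, len 9
end 15: [7, 10, 7, 9, 7, 8, 6, 6] sum 60, len 8
Shortest qualifying length: 7.

7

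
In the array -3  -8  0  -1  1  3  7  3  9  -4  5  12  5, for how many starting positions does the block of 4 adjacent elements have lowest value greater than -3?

4

-3 -8 0 -1 → min -8
-8 0 -1 1 → min -8
0 -1 1 3 → min -1  > -3 ✓
-1 1 3 7 → min -1  > -3 ✓
1 3 7 3 → min 1  > -3 ✓
3 7 3 9 → min 3  > -3 ✓
7 3 9 -4 → min -4
3 9 -4 5 → min -4
9 -4 5 12 → min -4
-4 5 12 5 → min -4
4 windows satisfy the condition.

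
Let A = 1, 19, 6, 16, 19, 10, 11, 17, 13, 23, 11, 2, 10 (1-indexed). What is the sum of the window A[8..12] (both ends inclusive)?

66

Elements at indices 8..12: 17, 13, 23, 11, 2
sum(17, 13, 23, 11, 2) = 66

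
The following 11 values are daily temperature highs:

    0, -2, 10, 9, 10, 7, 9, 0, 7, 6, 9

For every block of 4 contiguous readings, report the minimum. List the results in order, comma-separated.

-2, -2, 7, 7, 0, 0, 0, 0

Sliding a size-4 window across the 11 values:
(0, -2, 10, 9) → min -2
(-2, 10, 9, 10) → min -2
(10, 9, 10, 7) → min 7
(9, 10, 7, 9) → min 7
(10, 7, 9, 0) → min 0
(7, 9, 0, 7) → min 0
(9, 0, 7, 6) → min 0
(0, 7, 6, 9) → min 0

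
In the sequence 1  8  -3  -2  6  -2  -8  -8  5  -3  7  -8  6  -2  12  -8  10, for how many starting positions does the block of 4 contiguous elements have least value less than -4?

(1, 8, -3, -2) → min -3
(8, -3, -2, 6) → min -3
(-3, -2, 6, -2) → min -3
(-2, 6, -2, -8) → min -8  < -4 ✓
(6, -2, -8, -8) → min -8  < -4 ✓
(-2, -8, -8, 5) → min -8  < -4 ✓
(-8, -8, 5, -3) → min -8  < -4 ✓
(-8, 5, -3, 7) → min -8  < -4 ✓
(5, -3, 7, -8) → min -8  < -4 ✓
(-3, 7, -8, 6) → min -8  < -4 ✓
(7, -8, 6, -2) → min -8  < -4 ✓
(-8, 6, -2, 12) → min -8  < -4 ✓
(6, -2, 12, -8) → min -8  < -4 ✓
(-2, 12, -8, 10) → min -8  < -4 ✓
11 windows satisfy the condition.

11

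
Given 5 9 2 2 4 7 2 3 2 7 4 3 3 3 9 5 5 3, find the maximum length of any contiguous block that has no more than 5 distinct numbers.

add 5: window [5] (1 distinct), len 1
add 9: window [5, 9] (2 distinct), len 2
add 2: window [5, 9, 2] (3 distinct), len 3
add 2: window [5, 9, 2, 2] (3 distinct), len 4
add 4: window [5, 9, 2, 2, 4] (4 distinct), len 5
add 7: window [5, 9, 2, 2, 4, 7] (5 distinct), len 6
add 2: window [5, 9, 2, 2, 4, 7, 2] (5 distinct), len 7
add 3: window [9, 2, 2, 4, 7, 2, 3] (5 distinct), len 7
add 2: window [9, 2, 2, 4, 7, 2, 3, 2] (5 distinct), len 8
add 7: window [9, 2, 2, 4, 7, 2, 3, 2, 7] (5 distinct), len 9
add 4: window [9, 2, 2, 4, 7, 2, 3, 2, 7, 4] (5 distinct), len 10
add 3: window [9, 2, 2, 4, 7, 2, 3, 2, 7, 4, 3] (5 distinct), len 11
add 3: window [9, 2, 2, 4, 7, 2, 3, 2, 7, 4, 3, 3] (5 distinct), len 12
add 3: window [9, 2, 2, 4, 7, 2, 3, 2, 7, 4, 3, 3, 3] (5 distinct), len 13
add 9: window [9, 2, 2, 4, 7, 2, 3, 2, 7, 4, 3, 3, 3, 9] (5 distinct), len 14
add 5: window [7, 4, 3, 3, 3, 9, 5] (5 distinct), len 7
add 5: window [7, 4, 3, 3, 3, 9, 5, 5] (5 distinct), len 8
add 3: window [7, 4, 3, 3, 3, 9, 5, 5, 3] (5 distinct), len 9
Longest length with ≤5 distinct: 14.

14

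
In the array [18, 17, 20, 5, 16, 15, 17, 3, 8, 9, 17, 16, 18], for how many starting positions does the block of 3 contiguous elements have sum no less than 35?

8

(18, 17, 20) → sum 55  ≥ 35 ✓
(17, 20, 5) → sum 42  ≥ 35 ✓
(20, 5, 16) → sum 41  ≥ 35 ✓
(5, 16, 15) → sum 36  ≥ 35 ✓
(16, 15, 17) → sum 48  ≥ 35 ✓
(15, 17, 3) → sum 35  ≥ 35 ✓
(17, 3, 8) → sum 28
(3, 8, 9) → sum 20
(8, 9, 17) → sum 34
(9, 17, 16) → sum 42  ≥ 35 ✓
(17, 16, 18) → sum 51  ≥ 35 ✓
8 windows satisfy the condition.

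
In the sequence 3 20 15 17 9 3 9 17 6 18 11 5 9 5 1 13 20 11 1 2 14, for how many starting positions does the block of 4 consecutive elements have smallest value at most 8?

[3, 20, 15, 17] → min 3  ≤ 8 ✓
[20, 15, 17, 9] → min 9
[15, 17, 9, 3] → min 3  ≤ 8 ✓
[17, 9, 3, 9] → min 3  ≤ 8 ✓
[9, 3, 9, 17] → min 3  ≤ 8 ✓
[3, 9, 17, 6] → min 3  ≤ 8 ✓
[9, 17, 6, 18] → min 6  ≤ 8 ✓
[17, 6, 18, 11] → min 6  ≤ 8 ✓
[6, 18, 11, 5] → min 5  ≤ 8 ✓
[18, 11, 5, 9] → min 5  ≤ 8 ✓
[11, 5, 9, 5] → min 5  ≤ 8 ✓
[5, 9, 5, 1] → min 1  ≤ 8 ✓
[9, 5, 1, 13] → min 1  ≤ 8 ✓
[5, 1, 13, 20] → min 1  ≤ 8 ✓
[1, 13, 20, 11] → min 1  ≤ 8 ✓
[13, 20, 11, 1] → min 1  ≤ 8 ✓
[20, 11, 1, 2] → min 1  ≤ 8 ✓
[11, 1, 2, 14] → min 1  ≤ 8 ✓
17 windows satisfy the condition.

17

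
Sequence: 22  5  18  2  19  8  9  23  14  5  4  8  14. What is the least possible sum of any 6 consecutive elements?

22 5 18 2 19 8 → sum 74
5 18 2 19 8 9 → sum 61
18 2 19 8 9 23 → sum 79
2 19 8 9 23 14 → sum 75
19 8 9 23 14 5 → sum 78
8 9 23 14 5 4 → sum 63
9 23 14 5 4 8 → sum 63
23 14 5 4 8 14 → sum 68
Least of these is 61.

61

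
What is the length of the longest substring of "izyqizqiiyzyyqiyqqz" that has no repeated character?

4

add i: [i] len 1
add z: [i, z] len 2
add y: [i, z, y] len 3
add q: [i, z, y, q] len 4
add i (repeat i, move left end past it): [z, y, q, i] len 4
add z (repeat z, move left end past it): [y, q, i, z] len 4
add q (repeat q, move left end past it): [i, z, q] len 3
add i (repeat i, move left end past it): [z, q, i] len 3
add i (repeat i, move left end past it): [i] len 1
add y: [i, y] len 2
add z: [i, y, z] len 3
add y (repeat y, move left end past it): [z, y] len 2
add y (repeat y, move left end past it): [y] len 1
add q: [y, q] len 2
add i: [y, q, i] len 3
add y (repeat y, move left end past it): [q, i, y] len 3
add q (repeat q, move left end past it): [i, y, q] len 3
add q (repeat q, move left end past it): [q] len 1
add z: [q, z] len 2
Longest all-distinct length: 4.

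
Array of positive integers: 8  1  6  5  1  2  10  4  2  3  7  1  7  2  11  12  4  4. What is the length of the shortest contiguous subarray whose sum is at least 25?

add 8: running sum 8 < 25
add 1: running sum 9 < 25
add 6: running sum 15 < 25
add 5: running sum 20 < 25
add 1: running sum 21 < 25
add 2: running sum 23 < 25
add 10: shortest ending here [1, 6, 5, 1, 2, 10] sum 25, len 6
add 4: shortest ending here [6, 5, 1, 2, 10, 4] sum 28, len 6
add 2: shortest ending here [6, 5, 1, 2, 10, 4, 2] sum 30, len 7
add 3: shortest ending here [5, 1, 2, 10, 4, 2, 3] sum 27, len 7
add 7: shortest ending here [10, 4, 2, 3, 7] sum 26, len 5
add 1: shortest ending here [10, 4, 2, 3, 7, 1] sum 27, len 6
add 7: shortest ending here [10, 4, 2, 3, 7, 1, 7] sum 34, len 7
add 2: shortest ending here [4, 2, 3, 7, 1, 7, 2] sum 26, len 7
add 11: shortest ending here [7, 1, 7, 2, 11] sum 28, len 5
add 12: shortest ending here [2, 11, 12] sum 25, len 3
add 4: shortest ending here [11, 12, 4] sum 27, len 3
add 4: shortest ending here [11, 12, 4, 4] sum 31, len 4
Shortest qualifying length: 3.

3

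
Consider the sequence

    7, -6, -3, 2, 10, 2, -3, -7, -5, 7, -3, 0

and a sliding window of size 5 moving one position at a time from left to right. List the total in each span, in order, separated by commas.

Sliding a size-5 window across the 12 values:
(7, -6, -3, 2, 10) → sum 10
(-6, -3, 2, 10, 2) → sum 5
(-3, 2, 10, 2, -3) → sum 8
(2, 10, 2, -3, -7) → sum 4
(10, 2, -3, -7, -5) → sum -3
(2, -3, -7, -5, 7) → sum -6
(-3, -7, -5, 7, -3) → sum -11
(-7, -5, 7, -3, 0) → sum -8

10, 5, 8, 4, -3, -6, -11, -8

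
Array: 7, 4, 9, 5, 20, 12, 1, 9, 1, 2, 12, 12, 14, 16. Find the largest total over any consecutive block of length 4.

7 4 9 5 → sum 25
4 9 5 20 → sum 38
9 5 20 12 → sum 46
5 20 12 1 → sum 38
20 12 1 9 → sum 42
12 1 9 1 → sum 23
1 9 1 2 → sum 13
9 1 2 12 → sum 24
1 2 12 12 → sum 27
2 12 12 14 → sum 40
12 12 14 16 → sum 54
Largest of these is 54.

54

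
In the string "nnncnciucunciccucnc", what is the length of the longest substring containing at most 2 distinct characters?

6

add n: window [n] (1 distinct), len 1
add n: window [n, n] (1 distinct), len 2
add n: window [n, n, n] (1 distinct), len 3
add c: window [n, n, n, c] (2 distinct), len 4
add n: window [n, n, n, c, n] (2 distinct), len 5
add c: window [n, n, n, c, n, c] (2 distinct), len 6
add i: window [c, i] (2 distinct), len 2
add u: window [i, u] (2 distinct), len 2
add c: window [u, c] (2 distinct), len 2
add u: window [u, c, u] (2 distinct), len 3
add n: window [u, n] (2 distinct), len 2
add c: window [n, c] (2 distinct), len 2
add i: window [c, i] (2 distinct), len 2
add c: window [c, i, c] (2 distinct), len 3
add c: window [c, i, c, c] (2 distinct), len 4
add u: window [c, c, u] (2 distinct), len 3
add c: window [c, c, u, c] (2 distinct), len 4
add n: window [c, n] (2 distinct), len 2
add c: window [c, n, c] (2 distinct), len 3
Longest length with ≤2 distinct: 6.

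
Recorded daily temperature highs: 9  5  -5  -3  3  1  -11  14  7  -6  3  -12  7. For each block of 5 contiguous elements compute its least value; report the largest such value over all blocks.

(9, 5, -5, -3, 3) → min -5
(5, -5, -3, 3, 1) → min -5
(-5, -3, 3, 1, -11) → min -11
(-3, 3, 1, -11, 14) → min -11
(3, 1, -11, 14, 7) → min -11
(1, -11, 14, 7, -6) → min -11
(-11, 14, 7, -6, 3) → min -11
(14, 7, -6, 3, -12) → min -12
(7, -6, 3, -12, 7) → min -12
Largest of these is -5.

-5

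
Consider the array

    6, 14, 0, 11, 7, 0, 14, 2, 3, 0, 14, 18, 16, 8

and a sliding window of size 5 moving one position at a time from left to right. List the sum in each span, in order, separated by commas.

Sliding a size-5 window across the 14 values:
(6, 14, 0, 11, 7) → sum 38
(14, 0, 11, 7, 0) → sum 32
(0, 11, 7, 0, 14) → sum 32
(11, 7, 0, 14, 2) → sum 34
(7, 0, 14, 2, 3) → sum 26
(0, 14, 2, 3, 0) → sum 19
(14, 2, 3, 0, 14) → sum 33
(2, 3, 0, 14, 18) → sum 37
(3, 0, 14, 18, 16) → sum 51
(0, 14, 18, 16, 8) → sum 56

38, 32, 32, 34, 26, 19, 33, 37, 51, 56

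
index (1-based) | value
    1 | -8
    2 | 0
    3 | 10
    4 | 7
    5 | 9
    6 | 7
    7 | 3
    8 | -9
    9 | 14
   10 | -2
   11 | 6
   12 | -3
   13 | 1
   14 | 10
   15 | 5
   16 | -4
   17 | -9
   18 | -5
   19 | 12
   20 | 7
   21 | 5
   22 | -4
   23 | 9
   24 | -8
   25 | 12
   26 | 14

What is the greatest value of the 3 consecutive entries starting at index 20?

Elements at indices 20..22: 7, 5, -4
max(7, 5, -4) = 7

7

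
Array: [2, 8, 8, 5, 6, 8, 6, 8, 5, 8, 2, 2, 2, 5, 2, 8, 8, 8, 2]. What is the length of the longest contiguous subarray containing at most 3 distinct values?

add 2: window [2] (1 distinct), len 1
add 8: window [2, 8] (2 distinct), len 2
add 8: window [2, 8, 8] (2 distinct), len 3
add 5: window [2, 8, 8, 5] (3 distinct), len 4
add 6: window [8, 8, 5, 6] (3 distinct), len 4
add 8: window [8, 8, 5, 6, 8] (3 distinct), len 5
add 6: window [8, 8, 5, 6, 8, 6] (3 distinct), len 6
add 8: window [8, 8, 5, 6, 8, 6, 8] (3 distinct), len 7
add 5: window [8, 8, 5, 6, 8, 6, 8, 5] (3 distinct), len 8
add 8: window [8, 8, 5, 6, 8, 6, 8, 5, 8] (3 distinct), len 9
add 2: window [8, 5, 8, 2] (3 distinct), len 4
add 2: window [8, 5, 8, 2, 2] (3 distinct), len 5
add 2: window [8, 5, 8, 2, 2, 2] (3 distinct), len 6
add 5: window [8, 5, 8, 2, 2, 2, 5] (3 distinct), len 7
add 2: window [8, 5, 8, 2, 2, 2, 5, 2] (3 distinct), len 8
add 8: window [8, 5, 8, 2, 2, 2, 5, 2, 8] (3 distinct), len 9
add 8: window [8, 5, 8, 2, 2, 2, 5, 2, 8, 8] (3 distinct), len 10
add 8: window [8, 5, 8, 2, 2, 2, 5, 2, 8, 8, 8] (3 distinct), len 11
add 2: window [8, 5, 8, 2, 2, 2, 5, 2, 8, 8, 8, 2] (3 distinct), len 12
Longest length with ≤3 distinct: 12.

12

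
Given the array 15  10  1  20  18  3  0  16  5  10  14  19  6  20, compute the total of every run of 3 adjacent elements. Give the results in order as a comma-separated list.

15 10 1 → sum 26
10 1 20 → sum 31
1 20 18 → sum 39
20 18 3 → sum 41
18 3 0 → sum 21
3 0 16 → sum 19
0 16 5 → sum 21
16 5 10 → sum 31
5 10 14 → sum 29
10 14 19 → sum 43
14 19 6 → sum 39
19 6 20 → sum 45

26, 31, 39, 41, 21, 19, 21, 31, 29, 43, 39, 45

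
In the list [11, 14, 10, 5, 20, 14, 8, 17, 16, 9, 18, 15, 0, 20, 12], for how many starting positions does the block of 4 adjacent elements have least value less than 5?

[11, 14, 10, 5] → min 5
[14, 10, 5, 20] → min 5
[10, 5, 20, 14] → min 5
[5, 20, 14, 8] → min 5
[20, 14, 8, 17] → min 8
[14, 8, 17, 16] → min 8
[8, 17, 16, 9] → min 8
[17, 16, 9, 18] → min 9
[16, 9, 18, 15] → min 9
[9, 18, 15, 0] → min 0  < 5 ✓
[18, 15, 0, 20] → min 0  < 5 ✓
[15, 0, 20, 12] → min 0  < 5 ✓
3 windows satisfy the condition.

3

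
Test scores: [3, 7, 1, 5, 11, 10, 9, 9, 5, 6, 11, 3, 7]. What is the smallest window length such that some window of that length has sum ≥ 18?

Extend right; whenever the sum reaches 18, record the length and shrink from the left:
add 3: running sum 3 < 18
add 7: running sum 10 < 18
add 1: running sum 11 < 18
add 5: running sum 16 < 18
end 4: [7, 1, 5, 11] sum 24, len 4
end 5: [11, 10] sum 21, len 2
end 6: [10, 9] sum 19, len 2
end 7: [9, 9] sum 18, len 2
end 8: [9, 9, 5] sum 23, len 3
end 9: [9, 5, 6] sum 20, len 3
end 10: [5, 6, 11] sum 22, len 3
end 11: [6, 11, 3] sum 20, len 3
end 12: [11, 3, 7] sum 21, len 3
Shortest qualifying length: 2.

2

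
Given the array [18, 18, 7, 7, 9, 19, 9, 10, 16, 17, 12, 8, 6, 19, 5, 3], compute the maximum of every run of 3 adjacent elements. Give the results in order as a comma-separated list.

Sliding a size-3 window across the 16 values:
18 18 7 → max 18
18 7 7 → max 18
7 7 9 → max 9
7 9 19 → max 19
9 19 9 → max 19
19 9 10 → max 19
9 10 16 → max 16
10 16 17 → max 17
16 17 12 → max 17
17 12 8 → max 17
12 8 6 → max 12
8 6 19 → max 19
6 19 5 → max 19
19 5 3 → max 19

18, 18, 9, 19, 19, 19, 16, 17, 17, 17, 12, 19, 19, 19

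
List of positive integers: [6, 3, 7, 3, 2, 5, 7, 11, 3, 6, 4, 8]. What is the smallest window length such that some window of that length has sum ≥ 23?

add 6: running sum 6 < 23
add 3: running sum 9 < 23
add 7: running sum 16 < 23
add 3: running sum 19 < 23
add 2: running sum 21 < 23
end 5: [6, 3, 7, 3, 2, 5] sum 26, len 6
end 6: [7, 3, 2, 5, 7] sum 24, len 5
end 7: [5, 7, 11] sum 23, len 3
end 8: [5, 7, 11, 3] sum 26, len 4
end 9: [7, 11, 3, 6] sum 27, len 4
end 10: [11, 3, 6, 4] sum 24, len 4
end 11: [11, 3, 6, 4, 8] sum 32, len 5
Shortest qualifying length: 3.

3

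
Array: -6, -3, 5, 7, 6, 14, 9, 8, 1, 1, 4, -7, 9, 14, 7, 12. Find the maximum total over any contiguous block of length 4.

(-6, -3, 5, 7) → sum 3
(-3, 5, 7, 6) → sum 15
(5, 7, 6, 14) → sum 32
(7, 6, 14, 9) → sum 36
(6, 14, 9, 8) → sum 37
(14, 9, 8, 1) → sum 32
(9, 8, 1, 1) → sum 19
(8, 1, 1, 4) → sum 14
(1, 1, 4, -7) → sum -1
(1, 4, -7, 9) → sum 7
(4, -7, 9, 14) → sum 20
(-7, 9, 14, 7) → sum 23
(9, 14, 7, 12) → sum 42
Maximum of these is 42.

42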